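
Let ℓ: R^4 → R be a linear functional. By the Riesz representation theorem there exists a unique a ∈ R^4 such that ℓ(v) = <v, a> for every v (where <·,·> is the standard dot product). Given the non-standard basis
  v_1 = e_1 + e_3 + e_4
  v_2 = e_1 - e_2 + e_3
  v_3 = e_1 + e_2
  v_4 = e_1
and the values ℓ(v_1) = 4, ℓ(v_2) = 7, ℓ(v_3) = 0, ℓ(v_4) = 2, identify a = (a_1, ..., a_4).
a = (2, -2, 3, -1)

Write a = (a_1, ..., a_4) in the standard basis. For each basis vector v_i, ℓ(v_i) = <v_i, a> is a linear equation in the a_j's. Collect the n equations into a matrix system V a = ℓ, where row i of V is v_i (expressed in the standard basis). Since V is invertible (lower-triangular with 1s on the diagonal, up to permutation), solve by back-substitution:
  V =
[[1, 0, 1, 1],
 [1, -1, 1, 0],
 [1, 1, 0, 0],
 [1, 0, 0, 0]]
  V a = (4, 7, 0, 2)
Solving gives a = (2, -2, 3, -1).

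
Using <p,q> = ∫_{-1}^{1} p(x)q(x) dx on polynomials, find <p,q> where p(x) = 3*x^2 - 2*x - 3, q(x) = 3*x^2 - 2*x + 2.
<p,q> = -116/15

Expand the product: p(x)·q(x) = 9*x^4 - 12*x^3 + x^2 + 2*x - 6.
∫_{-1}^{1} of each monomial x^k gives [2/(k+1) if k even, 0 if k odd]. Integrating term-by-term (or equivalently evaluating the antiderivative F(x) = 9*x^5/5 - 3*x^4 + x^3/3 + x^2 - 6*x at the endpoints):
  F(1) − F(−1) = -88/15 − (28/15) = -116/15.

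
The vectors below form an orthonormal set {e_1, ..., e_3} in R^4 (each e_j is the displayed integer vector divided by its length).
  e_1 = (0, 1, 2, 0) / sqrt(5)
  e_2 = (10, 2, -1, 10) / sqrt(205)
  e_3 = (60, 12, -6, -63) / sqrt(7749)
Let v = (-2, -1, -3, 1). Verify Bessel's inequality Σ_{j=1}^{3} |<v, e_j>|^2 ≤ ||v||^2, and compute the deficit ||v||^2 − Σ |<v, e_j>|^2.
Σ |<v, e_j>|^2 = 299/21; ||v||^2 = 15; deficit = 16/21

Write each e_j = u_j / sqrt(<u_j, u_j>) where u_j is the displayed integer vector. Then <v, e_j> = <v, u_j> / sqrt(<u_j, u_j>), so |<v, e_j>|^2 = <v, u_j>^2 / <u_j, u_j>.
Coefficients: <v, e_1> = -7/sqrt(5), <v, e_2> = -9/sqrt(205), <v, e_3> = -177/sqrt(7749).
Square and sum: Σ |<v, e_j>|^2 = 299/21.
Compute ||v||^2 = v·v = 15.
Deficit = 15 − 299/21 = 16/21 ≥ 0, confirming Bessel's inequality. (The deficit equals ||v − Σ <v,e_j> e_j||^2, the squared distance from v to span{e_j}.)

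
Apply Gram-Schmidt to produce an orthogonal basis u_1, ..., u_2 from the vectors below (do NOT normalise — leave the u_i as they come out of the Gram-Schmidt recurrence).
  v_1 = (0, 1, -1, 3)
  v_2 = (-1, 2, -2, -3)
Orthogonal basis:
  u_1 = (0, 1, -1, 3)
  u_2 = (-1, 27/11, -27/11, -18/11)

Apply the Gram-Schmidt recurrence
  u_1 = v_1
  u_i = v_i − Σ_{j<i} ((v_i · u_j) / (u_j · u_j)) · u_j.

Step by step this gives:
  u_1 = (0, 1, -1, 3)
  u_2 = (-1, 27/11, -27/11, -18/11)

Orthogonality check:
  u_2 · u_1 = 0 (should be 0)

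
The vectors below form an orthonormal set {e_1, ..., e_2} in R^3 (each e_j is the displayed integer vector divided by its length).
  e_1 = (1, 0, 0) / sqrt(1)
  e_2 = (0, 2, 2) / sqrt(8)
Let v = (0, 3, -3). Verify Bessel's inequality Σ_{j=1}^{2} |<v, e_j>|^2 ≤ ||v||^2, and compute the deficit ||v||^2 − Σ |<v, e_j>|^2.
Σ |<v, e_j>|^2 = 0; ||v||^2 = 18; deficit = 18

Write each e_j = u_j / sqrt(<u_j, u_j>) where u_j is the displayed integer vector. Then <v, e_j> = <v, u_j> / sqrt(<u_j, u_j>), so |<v, e_j>|^2 = <v, u_j>^2 / <u_j, u_j>.
Coefficients: <v, e_1> = 0/sqrt(1), <v, e_2> = 0/sqrt(8).
Square and sum: Σ |<v, e_j>|^2 = 0.
Compute ||v||^2 = v·v = 18.
Deficit = 18 − 0 = 18 ≥ 0, confirming Bessel's inequality. (The deficit equals ||v − Σ <v,e_j> e_j||^2, the squared distance from v to span{e_j}.)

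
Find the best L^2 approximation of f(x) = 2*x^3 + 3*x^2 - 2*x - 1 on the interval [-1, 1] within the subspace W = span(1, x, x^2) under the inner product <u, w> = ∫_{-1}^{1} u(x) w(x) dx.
g(x) = 3*x^2 - 4*x/5 - 1

The best approximation g ∈ W is the orthogonal projection of f onto W. Writing g = a_0 + a_1 x + a_2 x^2, the coefficients solve the normal equations G · a = b where
  G_{ij} = <φ_i, φ_j> and b_i = <f, φ_i>, with φ_0 = 1, φ_1 = x, φ_2 = x^2.
G =
  [2, 0, 2/3]
  [0, 2/3, 0]
  [2/3, 0, 2/5],
b = (0, -8/15, 8/15).
Solving gives a_0 = -1, a_1 = -4/5, a_2 = 3, so
  g(x) = 3*x^2 - 4*x/5 - 1.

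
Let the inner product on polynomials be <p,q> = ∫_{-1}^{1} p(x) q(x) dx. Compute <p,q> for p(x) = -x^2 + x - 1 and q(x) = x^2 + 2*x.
<p,q> = 4/15

Expand the product: p(x)·q(x) = -x^4 - x^3 + x^2 - 2*x.
∫_{-1}^{1} of each monomial x^k gives [2/(k+1) if k even, 0 if k odd]. Integrating term-by-term (or equivalently evaluating the antiderivative F(x) = -x^5/5 - x^4/4 + x^3/3 - x^2 at the endpoints):
  F(1) − F(−1) = -67/60 − (-83/60) = 4/15.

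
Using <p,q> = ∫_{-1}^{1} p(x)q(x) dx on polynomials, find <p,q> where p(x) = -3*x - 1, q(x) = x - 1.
<p,q> = 0

Expand the product: p(x)·q(x) = -3*x^2 + 2*x + 1.
∫_{-1}^{1} of each monomial x^k gives [2/(k+1) if k even, 0 if k odd]. Integrating term-by-term (or equivalently evaluating the antiderivative F(x) = -x^3 + x^2 + x at the endpoints):
  F(1) − F(−1) = 1 − (1) = 0.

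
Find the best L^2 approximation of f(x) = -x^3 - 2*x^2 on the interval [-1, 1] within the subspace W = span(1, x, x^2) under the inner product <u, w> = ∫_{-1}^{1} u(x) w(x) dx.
g(x) = -2*x^2 - 3*x/5

The best approximation g ∈ W is the orthogonal projection of f onto W. Writing g = a_0 + a_1 x + a_2 x^2, the coefficients solve the normal equations G · a = b where
  G_{ij} = <φ_i, φ_j> and b_i = <f, φ_i>, with φ_0 = 1, φ_1 = x, φ_2 = x^2.
G =
  [2, 0, 2/3]
  [0, 2/3, 0]
  [2/3, 0, 2/5],
b = (-4/3, -2/5, -4/5).
Solving gives a_0 = 0, a_1 = -3/5, a_2 = -2, so
  g(x) = -2*x^2 - 3*x/5.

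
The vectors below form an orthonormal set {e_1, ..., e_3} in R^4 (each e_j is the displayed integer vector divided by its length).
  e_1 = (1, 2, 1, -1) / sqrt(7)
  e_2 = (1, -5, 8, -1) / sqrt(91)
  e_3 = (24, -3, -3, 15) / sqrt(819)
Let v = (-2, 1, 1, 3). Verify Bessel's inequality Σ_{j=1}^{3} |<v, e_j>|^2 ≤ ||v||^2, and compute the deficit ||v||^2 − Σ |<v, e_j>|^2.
Σ |<v, e_j>|^2 = 5/7; ||v||^2 = 15; deficit = 100/7

Write each e_j = u_j / sqrt(<u_j, u_j>) where u_j is the displayed integer vector. Then <v, e_j> = <v, u_j> / sqrt(<u_j, u_j>), so |<v, e_j>|^2 = <v, u_j>^2 / <u_j, u_j>.
Coefficients: <v, e_1> = -2/sqrt(7), <v, e_2> = -2/sqrt(91), <v, e_3> = -9/sqrt(819).
Square and sum: Σ |<v, e_j>|^2 = 5/7.
Compute ||v||^2 = v·v = 15.
Deficit = 15 − 5/7 = 100/7 ≥ 0, confirming Bessel's inequality. (The deficit equals ||v − Σ <v,e_j> e_j||^2, the squared distance from v to span{e_j}.)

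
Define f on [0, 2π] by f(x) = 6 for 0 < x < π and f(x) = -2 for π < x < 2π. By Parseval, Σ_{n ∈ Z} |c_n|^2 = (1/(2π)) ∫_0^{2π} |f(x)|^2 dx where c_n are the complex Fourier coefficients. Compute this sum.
Σ |c_n|^2 = 20

Parseval equates the L^2 energy of f (normalised by 1/(2π)) with the ℓ^2 sum of its Fourier coefficients: (1/(2π)) ∫_0^{2π} |f|^2 = Σ |c_n|^2.
Compute the left side: (1/(2π)) [∫_0^π 6^2 dx + ∫_π^{2π} (-2)^2 dx] = (1/(2π)) · (36π + 4π) = (36 + 4)/2 = 20.
So Σ_{n ∈ Z} |c_n|^2 = 20.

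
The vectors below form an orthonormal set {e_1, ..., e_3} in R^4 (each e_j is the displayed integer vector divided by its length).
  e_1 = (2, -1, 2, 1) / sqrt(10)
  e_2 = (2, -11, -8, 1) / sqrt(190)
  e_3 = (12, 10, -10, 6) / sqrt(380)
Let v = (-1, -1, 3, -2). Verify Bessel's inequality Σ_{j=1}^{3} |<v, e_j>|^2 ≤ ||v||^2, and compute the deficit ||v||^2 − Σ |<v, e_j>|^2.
Σ |<v, e_j>|^2 = 66/5; ||v||^2 = 15; deficit = 9/5

Write each e_j = u_j / sqrt(<u_j, u_j>) where u_j is the displayed integer vector. Then <v, e_j> = <v, u_j> / sqrt(<u_j, u_j>), so |<v, e_j>|^2 = <v, u_j>^2 / <u_j, u_j>.
Coefficients: <v, e_1> = 3/sqrt(10), <v, e_2> = -17/sqrt(190), <v, e_3> = -64/sqrt(380).
Square and sum: Σ |<v, e_j>|^2 = 66/5.
Compute ||v||^2 = v·v = 15.
Deficit = 15 − 66/5 = 9/5 ≥ 0, confirming Bessel's inequality. (The deficit equals ||v − Σ <v,e_j> e_j||^2, the squared distance from v to span{e_j}.)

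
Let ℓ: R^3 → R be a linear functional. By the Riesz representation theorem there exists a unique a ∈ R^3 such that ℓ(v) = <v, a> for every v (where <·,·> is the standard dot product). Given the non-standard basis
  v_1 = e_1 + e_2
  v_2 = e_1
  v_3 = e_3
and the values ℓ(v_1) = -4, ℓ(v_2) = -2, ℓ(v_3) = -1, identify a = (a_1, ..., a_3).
a = (-2, -2, -1)

Write a = (a_1, ..., a_3) in the standard basis. For each basis vector v_i, ℓ(v_i) = <v_i, a> is a linear equation in the a_j's. Collect the n equations into a matrix system V a = ℓ, where row i of V is v_i (expressed in the standard basis). Since V is invertible (lower-triangular with 1s on the diagonal, up to permutation), solve by back-substitution:
  V =
[[1, 1, 0],
 [1, 0, 0],
 [0, 0, 1]]
  V a = (-4, -2, -1)
Solving gives a = (-2, -2, -1).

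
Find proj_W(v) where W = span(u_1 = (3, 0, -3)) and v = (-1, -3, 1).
proj_W(v) = (-1, 0, 1)

Set up U = [u_1 | ... | u_1] ∈ R^(3×1). The projector onto W = col(U) is P = U (U^T U)^(-1) U^T.
Compute U^T U =
  [18],
and U^T v = (-6).
Solve U^T U · c = U^T v for the coefficients: c = (-1/3). The projection is proj_W(v) = U c.
Check: (v - proj_W(v)) · u_1 = 0  (should be 0).
Result: proj_W(v) = (-1, 0, 1).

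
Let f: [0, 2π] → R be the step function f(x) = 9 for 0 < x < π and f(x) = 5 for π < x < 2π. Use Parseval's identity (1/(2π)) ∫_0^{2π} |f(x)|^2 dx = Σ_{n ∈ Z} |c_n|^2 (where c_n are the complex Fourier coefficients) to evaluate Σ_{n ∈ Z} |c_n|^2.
Σ |c_n|^2 = 53

Parseval equates the L^2 energy of f (normalised by 1/(2π)) with the ℓ^2 sum of its Fourier coefficients: (1/(2π)) ∫_0^{2π} |f|^2 = Σ |c_n|^2.
Compute the left side: (1/(2π)) [∫_0^π 9^2 dx + ∫_π^{2π} 5^2 dx] = (1/(2π)) · (81π + 25π) = (81 + 25)/2 = 53.
So Σ_{n ∈ Z} |c_n|^2 = 53.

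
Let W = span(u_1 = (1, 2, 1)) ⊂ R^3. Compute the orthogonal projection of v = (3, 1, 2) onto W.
proj_W(v) = (7/6, 7/3, 7/6)

Set up U = [u_1 | ... | u_1] ∈ R^(3×1). The projector onto W = col(U) is P = U (U^T U)^(-1) U^T.
Compute U^T U =
  [6],
and U^T v = (7).
Solve U^T U · c = U^T v for the coefficients: c = (7/6). The projection is proj_W(v) = U c.
Check: (v - proj_W(v)) · u_1 = 0  (should be 0).
Result: proj_W(v) = (7/6, 7/3, 7/6).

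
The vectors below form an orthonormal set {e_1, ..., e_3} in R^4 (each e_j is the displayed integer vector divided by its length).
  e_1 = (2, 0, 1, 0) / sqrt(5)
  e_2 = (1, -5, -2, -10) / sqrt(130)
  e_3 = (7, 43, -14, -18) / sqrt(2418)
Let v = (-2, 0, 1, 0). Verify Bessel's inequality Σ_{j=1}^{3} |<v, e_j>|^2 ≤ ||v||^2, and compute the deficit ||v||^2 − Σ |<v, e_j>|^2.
Σ |<v, e_j>|^2 = 209/93; ||v||^2 = 5; deficit = 256/93

Write each e_j = u_j / sqrt(<u_j, u_j>) where u_j is the displayed integer vector. Then <v, e_j> = <v, u_j> / sqrt(<u_j, u_j>), so |<v, e_j>|^2 = <v, u_j>^2 / <u_j, u_j>.
Coefficients: <v, e_1> = -3/sqrt(5), <v, e_2> = -4/sqrt(130), <v, e_3> = -28/sqrt(2418).
Square and sum: Σ |<v, e_j>|^2 = 209/93.
Compute ||v||^2 = v·v = 5.
Deficit = 5 − 209/93 = 256/93 ≥ 0, confirming Bessel's inequality. (The deficit equals ||v − Σ <v,e_j> e_j||^2, the squared distance from v to span{e_j}.)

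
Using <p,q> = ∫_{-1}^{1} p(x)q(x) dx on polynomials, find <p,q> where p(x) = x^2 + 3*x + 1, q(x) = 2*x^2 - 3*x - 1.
<p,q> = -98/15

Expand the product: p(x)·q(x) = 2*x^4 + 3*x^3 - 8*x^2 - 6*x - 1.
∫_{-1}^{1} of each monomial x^k gives [2/(k+1) if k even, 0 if k odd]. Integrating term-by-term (or equivalently evaluating the antiderivative F(x) = 2*x^5/5 + 3*x^4/4 - 8*x^3/3 - 3*x^2 - x at the endpoints):
  F(1) − F(−1) = -331/60 − (61/60) = -98/15.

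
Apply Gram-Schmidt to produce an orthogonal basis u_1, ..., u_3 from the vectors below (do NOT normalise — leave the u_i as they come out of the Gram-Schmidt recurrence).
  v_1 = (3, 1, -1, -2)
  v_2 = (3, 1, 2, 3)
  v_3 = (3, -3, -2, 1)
Orthogonal basis:
  u_1 = (3, 1, -1, -2)
  u_2 = (13/5, 13/15, 32/15, 49/15)
  u_3 = (450/341, -1214/341, -680/341, 408/341)

Apply the Gram-Schmidt recurrence
  u_1 = v_1
  u_i = v_i − Σ_{j<i} ((v_i · u_j) / (u_j · u_j)) · u_j.

Step by step this gives:
  u_1 = (3, 1, -1, -2)
  u_2 = (13/5, 13/15, 32/15, 49/15)
  u_3 = (450/341, -1214/341, -680/341, 408/341)

Orthogonality check:
  u_2 · u_1 = 0 (should be 0)
  u_3 · u_1 = 0 (should be 0)
  u_3 · u_2 = 0 (should be 0)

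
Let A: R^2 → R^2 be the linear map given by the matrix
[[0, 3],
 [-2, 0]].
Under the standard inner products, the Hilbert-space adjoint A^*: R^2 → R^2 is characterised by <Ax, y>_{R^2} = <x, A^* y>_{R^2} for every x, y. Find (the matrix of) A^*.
A^* = A^T =
[[0, -2],
 [3, 0]]

For real matrices with standard dot products, the defining identity <Ax, y> = <x, A^* y> gives (Ax)^T y = x^T (A^*) y, i.e. x^T A^T y = x^T (A^*) y. Since this holds for all x, y, we must have A^* = A^T. Therefore
A^* =
[[0, -2],
 [3, 0]].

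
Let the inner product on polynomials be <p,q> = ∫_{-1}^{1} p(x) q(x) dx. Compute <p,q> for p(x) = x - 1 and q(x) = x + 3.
<p,q> = -16/3

Expand the product: p(x)·q(x) = x^2 + 2*x - 3.
∫_{-1}^{1} of each monomial x^k gives [2/(k+1) if k even, 0 if k odd]. Integrating term-by-term (or equivalently evaluating the antiderivative F(x) = x^3/3 + x^2 - 3*x at the endpoints):
  F(1) − F(−1) = -5/3 − (11/3) = -16/3.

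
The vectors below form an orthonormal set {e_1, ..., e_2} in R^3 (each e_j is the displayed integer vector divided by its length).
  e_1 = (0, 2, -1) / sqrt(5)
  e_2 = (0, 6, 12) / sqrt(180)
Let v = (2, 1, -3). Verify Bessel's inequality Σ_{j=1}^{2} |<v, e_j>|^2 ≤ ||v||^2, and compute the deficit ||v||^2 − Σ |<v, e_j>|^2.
Σ |<v, e_j>|^2 = 10; ||v||^2 = 14; deficit = 4

Write each e_j = u_j / sqrt(<u_j, u_j>) where u_j is the displayed integer vector. Then <v, e_j> = <v, u_j> / sqrt(<u_j, u_j>), so |<v, e_j>|^2 = <v, u_j>^2 / <u_j, u_j>.
Coefficients: <v, e_1> = 5/sqrt(5), <v, e_2> = -30/sqrt(180).
Square and sum: Σ |<v, e_j>|^2 = 10.
Compute ||v||^2 = v·v = 14.
Deficit = 14 − 10 = 4 ≥ 0, confirming Bessel's inequality. (The deficit equals ||v − Σ <v,e_j> e_j||^2, the squared distance from v to span{e_j}.)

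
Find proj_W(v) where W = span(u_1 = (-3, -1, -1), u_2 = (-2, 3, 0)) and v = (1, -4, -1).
proj_W(v) = (58/67, -274/67, -34/67)

Set up U = [u_1 | ... | u_2] ∈ R^(3×2). The projector onto W = col(U) is P = U (U^T U)^(-1) U^T.
Compute U^T U =
  [11, 3]
  [3, 13],
and U^T v = (2, -14).
Solve U^T U · c = U^T v for the coefficients: c = (34/67, -80/67). The projection is proj_W(v) = U c.
Check: (v - proj_W(v)) · u_1 = 0  (should be 0).
Check: (v - proj_W(v)) · u_2 = 0  (should be 0).
Result: proj_W(v) = (58/67, -274/67, -34/67).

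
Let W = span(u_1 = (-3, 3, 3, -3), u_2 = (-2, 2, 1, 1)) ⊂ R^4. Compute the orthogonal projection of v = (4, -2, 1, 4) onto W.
proj_W(v) = (23/12, -23/12, -9/4, 35/12)

Set up U = [u_1 | ... | u_2] ∈ R^(4×2). The projector onto W = col(U) is P = U (U^T U)^(-1) U^T.
Compute U^T U =
  [36, 12]
  [12, 10],
and U^T v = (-27, -7).
Solve U^T U · c = U^T v for the coefficients: c = (-31/36, 1/3). The projection is proj_W(v) = U c.
Check: (v - proj_W(v)) · u_1 = 0  (should be 0).
Check: (v - proj_W(v)) · u_2 = 0  (should be 0).
Result: proj_W(v) = (23/12, -23/12, -9/4, 35/12).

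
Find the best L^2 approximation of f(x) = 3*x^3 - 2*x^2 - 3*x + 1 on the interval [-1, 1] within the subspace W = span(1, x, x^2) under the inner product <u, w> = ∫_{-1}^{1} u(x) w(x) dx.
g(x) = -2*x^2 - 6*x/5 + 1

The best approximation g ∈ W is the orthogonal projection of f onto W. Writing g = a_0 + a_1 x + a_2 x^2, the coefficients solve the normal equations G · a = b where
  G_{ij} = <φ_i, φ_j> and b_i = <f, φ_i>, with φ_0 = 1, φ_1 = x, φ_2 = x^2.
G =
  [2, 0, 2/3]
  [0, 2/3, 0]
  [2/3, 0, 2/5],
b = (2/3, -4/5, -2/15).
Solving gives a_0 = 1, a_1 = -6/5, a_2 = -2, so
  g(x) = -2*x^2 - 6*x/5 + 1.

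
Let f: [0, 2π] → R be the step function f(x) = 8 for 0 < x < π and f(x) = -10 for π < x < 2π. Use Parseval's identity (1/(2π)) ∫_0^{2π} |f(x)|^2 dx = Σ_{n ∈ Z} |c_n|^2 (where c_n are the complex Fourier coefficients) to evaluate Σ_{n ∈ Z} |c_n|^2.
Σ |c_n|^2 = 82

Parseval equates the L^2 energy of f (normalised by 1/(2π)) with the ℓ^2 sum of its Fourier coefficients: (1/(2π)) ∫_0^{2π} |f|^2 = Σ |c_n|^2.
Compute the left side: (1/(2π)) [∫_0^π 8^2 dx + ∫_π^{2π} (-10)^2 dx] = (1/(2π)) · (64π + 100π) = (64 + 100)/2 = 82.
So Σ_{n ∈ Z} |c_n|^2 = 82.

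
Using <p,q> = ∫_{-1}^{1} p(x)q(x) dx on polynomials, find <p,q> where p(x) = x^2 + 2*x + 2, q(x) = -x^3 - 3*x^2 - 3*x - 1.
<p,q> = -44/3

Expand the product: p(x)·q(x) = -x^5 - 5*x^4 - 11*x^3 - 13*x^2 - 8*x - 2.
∫_{-1}^{1} of each monomial x^k gives [2/(k+1) if k even, 0 if k odd]. Integrating term-by-term (or equivalently evaluating the antiderivative F(x) = -x^6/6 - x^5 - 11*x^4/4 - 13*x^3/3 - 4*x^2 - 2*x at the endpoints):
  F(1) − F(−1) = -57/4 − (5/12) = -44/3.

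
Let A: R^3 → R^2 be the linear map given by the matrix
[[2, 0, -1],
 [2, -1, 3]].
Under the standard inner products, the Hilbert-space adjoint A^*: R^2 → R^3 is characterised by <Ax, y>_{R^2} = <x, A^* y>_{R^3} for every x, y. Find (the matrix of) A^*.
A^* = A^T =
[[2, 2],
 [0, -1],
 [-1, 3]]

For real matrices with standard dot products, the defining identity <Ax, y> = <x, A^* y> gives (Ax)^T y = x^T (A^*) y, i.e. x^T A^T y = x^T (A^*) y. Since this holds for all x, y, we must have A^* = A^T. Therefore
A^* =
[[2, 2],
 [0, -1],
 [-1, 3]].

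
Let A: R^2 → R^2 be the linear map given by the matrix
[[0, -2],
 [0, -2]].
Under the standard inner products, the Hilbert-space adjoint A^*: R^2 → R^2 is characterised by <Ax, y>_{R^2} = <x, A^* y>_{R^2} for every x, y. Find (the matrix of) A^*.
A^* = A^T =
[[0, 0],
 [-2, -2]]

For real matrices with standard dot products, the defining identity <Ax, y> = <x, A^* y> gives (Ax)^T y = x^T (A^*) y, i.e. x^T A^T y = x^T (A^*) y. Since this holds for all x, y, we must have A^* = A^T. Therefore
A^* =
[[0, 0],
 [-2, -2]].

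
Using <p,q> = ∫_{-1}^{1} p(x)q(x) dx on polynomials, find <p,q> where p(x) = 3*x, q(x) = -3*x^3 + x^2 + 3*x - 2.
<p,q> = 12/5

Expand the product: p(x)·q(x) = -9*x^4 + 3*x^3 + 9*x^2 - 6*x.
∫_{-1}^{1} of each monomial x^k gives [2/(k+1) if k even, 0 if k odd]. Integrating term-by-term (or equivalently evaluating the antiderivative F(x) = -9*x^5/5 + 3*x^4/4 + 3*x^3 - 3*x^2 at the endpoints):
  F(1) − F(−1) = -21/20 − (-69/20) = 12/5.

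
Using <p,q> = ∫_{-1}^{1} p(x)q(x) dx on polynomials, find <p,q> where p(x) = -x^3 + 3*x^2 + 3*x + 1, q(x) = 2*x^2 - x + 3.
<p,q> = 212/15

Expand the product: p(x)·q(x) = -2*x^5 + 7*x^4 + 8*x^2 + 8*x + 3.
∫_{-1}^{1} of each monomial x^k gives [2/(k+1) if k even, 0 if k odd]. Integrating term-by-term (or equivalently evaluating the antiderivative F(x) = -x^6/3 + 7*x^5/5 + 8*x^3/3 + 4*x^2 + 3*x at the endpoints):
  F(1) − F(−1) = 161/15 − (-17/5) = 212/15.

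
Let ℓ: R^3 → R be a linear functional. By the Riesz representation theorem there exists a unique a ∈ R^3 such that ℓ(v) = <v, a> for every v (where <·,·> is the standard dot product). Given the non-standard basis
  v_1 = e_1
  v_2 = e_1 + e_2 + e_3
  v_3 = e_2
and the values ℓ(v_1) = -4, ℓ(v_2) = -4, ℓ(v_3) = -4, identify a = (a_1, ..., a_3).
a = (-4, -4, 4)

Write a = (a_1, ..., a_3) in the standard basis. For each basis vector v_i, ℓ(v_i) = <v_i, a> is a linear equation in the a_j's. Collect the n equations into a matrix system V a = ℓ, where row i of V is v_i (expressed in the standard basis). Since V is invertible (lower-triangular with 1s on the diagonal, up to permutation), solve by back-substitution:
  V =
[[1, 0, 0],
 [1, 1, 1],
 [0, 1, 0]]
  V a = (-4, -4, -4)
Solving gives a = (-4, -4, 4).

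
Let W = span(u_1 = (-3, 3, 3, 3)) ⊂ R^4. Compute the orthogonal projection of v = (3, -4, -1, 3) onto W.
proj_W(v) = (5/4, -5/4, -5/4, -5/4)

Set up U = [u_1 | ... | u_1] ∈ R^(4×1). The projector onto W = col(U) is P = U (U^T U)^(-1) U^T.
Compute U^T U =
  [36],
and U^T v = (-15).
Solve U^T U · c = U^T v for the coefficients: c = (-5/12). The projection is proj_W(v) = U c.
Check: (v - proj_W(v)) · u_1 = 0  (should be 0).
Result: proj_W(v) = (5/4, -5/4, -5/4, -5/4).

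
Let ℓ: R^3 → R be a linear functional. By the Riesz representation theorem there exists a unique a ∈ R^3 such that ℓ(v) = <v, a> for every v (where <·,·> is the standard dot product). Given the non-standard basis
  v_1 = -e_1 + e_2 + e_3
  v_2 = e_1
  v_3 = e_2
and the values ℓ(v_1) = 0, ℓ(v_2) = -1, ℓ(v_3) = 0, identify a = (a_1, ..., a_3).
a = (-1, 0, -1)

Write a = (a_1, ..., a_3) in the standard basis. For each basis vector v_i, ℓ(v_i) = <v_i, a> is a linear equation in the a_j's. Collect the n equations into a matrix system V a = ℓ, where row i of V is v_i (expressed in the standard basis). Since V is invertible (lower-triangular with 1s on the diagonal, up to permutation), solve by back-substitution:
  V =
[[-1, 1, 1],
 [1, 0, 0],
 [0, 1, 0]]
  V a = (0, -1, 0)
Solving gives a = (-1, 0, -1).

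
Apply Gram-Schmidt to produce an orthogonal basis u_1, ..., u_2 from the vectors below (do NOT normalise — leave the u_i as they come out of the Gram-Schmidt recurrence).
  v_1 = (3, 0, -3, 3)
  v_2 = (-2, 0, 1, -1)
Orthogonal basis:
  u_1 = (3, 0, -3, 3)
  u_2 = (-2/3, 0, -1/3, 1/3)

Apply the Gram-Schmidt recurrence
  u_1 = v_1
  u_i = v_i − Σ_{j<i} ((v_i · u_j) / (u_j · u_j)) · u_j.

Step by step this gives:
  u_1 = (3, 0, -3, 3)
  u_2 = (-2/3, 0, -1/3, 1/3)

Orthogonality check:
  u_2 · u_1 = 0 (should be 0)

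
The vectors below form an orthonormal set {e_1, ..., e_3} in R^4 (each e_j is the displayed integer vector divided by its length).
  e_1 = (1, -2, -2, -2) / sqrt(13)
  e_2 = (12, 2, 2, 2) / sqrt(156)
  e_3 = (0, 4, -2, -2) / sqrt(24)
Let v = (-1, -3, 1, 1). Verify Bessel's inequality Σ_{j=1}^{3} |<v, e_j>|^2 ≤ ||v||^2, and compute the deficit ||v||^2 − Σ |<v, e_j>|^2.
Σ |<v, e_j>|^2 = 12; ||v||^2 = 12; deficit = 0

Write each e_j = u_j / sqrt(<u_j, u_j>) where u_j is the displayed integer vector. Then <v, e_j> = <v, u_j> / sqrt(<u_j, u_j>), so |<v, e_j>|^2 = <v, u_j>^2 / <u_j, u_j>.
Coefficients: <v, e_1> = 1/sqrt(13), <v, e_2> = -14/sqrt(156), <v, e_3> = -16/sqrt(24).
Square and sum: Σ |<v, e_j>|^2 = 12.
Compute ||v||^2 = v·v = 12.
Deficit = 12 − 12 = 0 ≥ 0, confirming Bessel's inequality. (The deficit equals ||v − Σ <v,e_j> e_j||^2, the squared distance from v to span{e_j}.)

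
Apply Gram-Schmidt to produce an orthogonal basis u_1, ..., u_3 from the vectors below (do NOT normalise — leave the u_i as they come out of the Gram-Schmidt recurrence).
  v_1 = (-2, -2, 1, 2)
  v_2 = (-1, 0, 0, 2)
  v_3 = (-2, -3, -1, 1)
Orthogonal basis:
  u_1 = (-2, -2, 1, 2)
  u_2 = (-1/13, 12/13, -6/13, 14/13)
  u_3 = (-10/29, -25/29, -60/29, -5/29)

Apply the Gram-Schmidt recurrence
  u_1 = v_1
  u_i = v_i − Σ_{j<i} ((v_i · u_j) / (u_j · u_j)) · u_j.

Step by step this gives:
  u_1 = (-2, -2, 1, 2)
  u_2 = (-1/13, 12/13, -6/13, 14/13)
  u_3 = (-10/29, -25/29, -60/29, -5/29)

Orthogonality check:
  u_2 · u_1 = 0 (should be 0)
  u_3 · u_1 = 0 (should be 0)
  u_3 · u_2 = 0 (should be 0)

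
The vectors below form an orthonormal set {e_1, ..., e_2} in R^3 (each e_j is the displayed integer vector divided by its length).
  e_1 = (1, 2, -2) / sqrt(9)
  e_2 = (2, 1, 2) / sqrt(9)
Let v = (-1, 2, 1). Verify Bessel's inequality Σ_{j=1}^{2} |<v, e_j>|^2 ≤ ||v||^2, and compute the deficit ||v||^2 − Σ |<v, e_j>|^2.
Σ |<v, e_j>|^2 = 5/9; ||v||^2 = 6; deficit = 49/9

Write each e_j = u_j / sqrt(<u_j, u_j>) where u_j is the displayed integer vector. Then <v, e_j> = <v, u_j> / sqrt(<u_j, u_j>), so |<v, e_j>|^2 = <v, u_j>^2 / <u_j, u_j>.
Coefficients: <v, e_1> = 1/sqrt(9), <v, e_2> = 2/sqrt(9).
Square and sum: Σ |<v, e_j>|^2 = 5/9.
Compute ||v||^2 = v·v = 6.
Deficit = 6 − 5/9 = 49/9 ≥ 0, confirming Bessel's inequality. (The deficit equals ||v − Σ <v,e_j> e_j||^2, the squared distance from v to span{e_j}.)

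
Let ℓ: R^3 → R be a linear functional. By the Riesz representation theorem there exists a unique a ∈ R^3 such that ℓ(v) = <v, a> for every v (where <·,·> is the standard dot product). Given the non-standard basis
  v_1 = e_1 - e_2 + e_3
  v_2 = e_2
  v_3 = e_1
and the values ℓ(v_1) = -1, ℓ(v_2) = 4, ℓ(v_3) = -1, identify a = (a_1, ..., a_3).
a = (-1, 4, 4)

Write a = (a_1, ..., a_3) in the standard basis. For each basis vector v_i, ℓ(v_i) = <v_i, a> is a linear equation in the a_j's. Collect the n equations into a matrix system V a = ℓ, where row i of V is v_i (expressed in the standard basis). Since V is invertible (lower-triangular with 1s on the diagonal, up to permutation), solve by back-substitution:
  V =
[[1, -1, 1],
 [0, 1, 0],
 [1, 0, 0]]
  V a = (-1, 4, -1)
Solving gives a = (-1, 4, 4).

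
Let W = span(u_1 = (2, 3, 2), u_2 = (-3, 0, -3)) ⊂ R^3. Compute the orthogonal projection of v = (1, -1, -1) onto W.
proj_W(v) = (0, -1, 0)

Set up U = [u_1 | ... | u_2] ∈ R^(3×2). The projector onto W = col(U) is P = U (U^T U)^(-1) U^T.
Compute U^T U =
  [17, -12]
  [-12, 18],
and U^T v = (-3, 0).
Solve U^T U · c = U^T v for the coefficients: c = (-1/3, -2/9). The projection is proj_W(v) = U c.
Check: (v - proj_W(v)) · u_1 = 0  (should be 0).
Check: (v - proj_W(v)) · u_2 = 0  (should be 0).
Result: proj_W(v) = (0, -1, 0).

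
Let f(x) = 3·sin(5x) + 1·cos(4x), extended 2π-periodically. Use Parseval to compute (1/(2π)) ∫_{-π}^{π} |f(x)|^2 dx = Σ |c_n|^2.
Σ |c_n|^2 = 5

Expand |f|^2 and use orthogonality of {sin(nx), cos(mx)} on [-π, π]:
  ∫_{-π}^{π} sin(nx)^2 dx = π, ∫ cos(mx)^2 dx = π, and cross terms integrate to 0.
So ∫_{-π}^{π} f(x)^2 dx = 3^2 · π + 1^2 · π = (9 + 1)π.
Divide by 2π: (9 + 1)/2 = 5.
By Parseval, this equals Σ |c_n|^2.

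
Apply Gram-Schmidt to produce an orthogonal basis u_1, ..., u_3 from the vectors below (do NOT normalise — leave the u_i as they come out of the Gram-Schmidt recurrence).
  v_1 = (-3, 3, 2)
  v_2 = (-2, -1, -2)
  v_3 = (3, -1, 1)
Orthogonal basis:
  u_1 = (-3, 3, 2)
  u_2 = (-47/22, -19/22, -21/11)
  u_3 = (-28/197, -70/197, 63/197)

Apply the Gram-Schmidt recurrence
  u_1 = v_1
  u_i = v_i − Σ_{j<i} ((v_i · u_j) / (u_j · u_j)) · u_j.

Step by step this gives:
  u_1 = (-3, 3, 2)
  u_2 = (-47/22, -19/22, -21/11)
  u_3 = (-28/197, -70/197, 63/197)

Orthogonality check:
  u_2 · u_1 = 0 (should be 0)
  u_3 · u_1 = 0 (should be 0)
  u_3 · u_2 = 0 (should be 0)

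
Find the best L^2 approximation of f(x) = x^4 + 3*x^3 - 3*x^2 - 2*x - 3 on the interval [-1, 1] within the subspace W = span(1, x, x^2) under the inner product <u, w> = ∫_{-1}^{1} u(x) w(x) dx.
g(x) = -15*x^2/7 - x/5 - 108/35

The best approximation g ∈ W is the orthogonal projection of f onto W. Writing g = a_0 + a_1 x + a_2 x^2, the coefficients solve the normal equations G · a = b where
  G_{ij} = <φ_i, φ_j> and b_i = <f, φ_i>, with φ_0 = 1, φ_1 = x, φ_2 = x^2.
G =
  [2, 0, 2/3]
  [0, 2/3, 0]
  [2/3, 0, 2/5],
b = (-38/5, -2/15, -102/35).
Solving gives a_0 = -108/35, a_1 = -1/5, a_2 = -15/7, so
  g(x) = -15*x^2/7 - x/5 - 108/35.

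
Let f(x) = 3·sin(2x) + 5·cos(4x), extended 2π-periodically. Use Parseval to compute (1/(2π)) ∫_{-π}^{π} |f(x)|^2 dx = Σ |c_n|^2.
Σ |c_n|^2 = 17

Expand |f|^2 and use orthogonality of {sin(nx), cos(mx)} on [-π, π]:
  ∫_{-π}^{π} sin(nx)^2 dx = π, ∫ cos(mx)^2 dx = π, and cross terms integrate to 0.
So ∫_{-π}^{π} f(x)^2 dx = 3^2 · π + 5^2 · π = (9 + 25)π.
Divide by 2π: (9 + 25)/2 = 17.
By Parseval, this equals Σ |c_n|^2.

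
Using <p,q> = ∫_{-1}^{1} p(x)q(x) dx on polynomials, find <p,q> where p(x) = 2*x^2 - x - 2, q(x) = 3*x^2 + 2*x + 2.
<p,q> = -124/15

Expand the product: p(x)·q(x) = 6*x^4 + x^3 - 4*x^2 - 6*x - 4.
∫_{-1}^{1} of each monomial x^k gives [2/(k+1) if k even, 0 if k odd]. Integrating term-by-term (or equivalently evaluating the antiderivative F(x) = 6*x^5/5 + x^4/4 - 4*x^3/3 - 3*x^2 - 4*x at the endpoints):
  F(1) − F(−1) = -413/60 − (83/60) = -124/15.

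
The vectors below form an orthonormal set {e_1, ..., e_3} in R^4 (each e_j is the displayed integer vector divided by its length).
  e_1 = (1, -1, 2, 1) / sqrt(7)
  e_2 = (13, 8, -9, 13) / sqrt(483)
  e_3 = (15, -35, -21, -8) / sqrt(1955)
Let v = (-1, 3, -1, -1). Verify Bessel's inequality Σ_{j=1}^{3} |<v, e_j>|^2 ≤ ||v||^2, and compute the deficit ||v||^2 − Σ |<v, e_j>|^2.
Σ |<v, e_j>|^2 = 2891/255; ||v||^2 = 12; deficit = 169/255

Write each e_j = u_j / sqrt(<u_j, u_j>) where u_j is the displayed integer vector. Then <v, e_j> = <v, u_j> / sqrt(<u_j, u_j>), so |<v, e_j>|^2 = <v, u_j>^2 / <u_j, u_j>.
Coefficients: <v, e_1> = -7/sqrt(7), <v, e_2> = 7/sqrt(483), <v, e_3> = -91/sqrt(1955).
Square and sum: Σ |<v, e_j>|^2 = 2891/255.
Compute ||v||^2 = v·v = 12.
Deficit = 12 − 2891/255 = 169/255 ≥ 0, confirming Bessel's inequality. (The deficit equals ||v − Σ <v,e_j> e_j||^2, the squared distance from v to span{e_j}.)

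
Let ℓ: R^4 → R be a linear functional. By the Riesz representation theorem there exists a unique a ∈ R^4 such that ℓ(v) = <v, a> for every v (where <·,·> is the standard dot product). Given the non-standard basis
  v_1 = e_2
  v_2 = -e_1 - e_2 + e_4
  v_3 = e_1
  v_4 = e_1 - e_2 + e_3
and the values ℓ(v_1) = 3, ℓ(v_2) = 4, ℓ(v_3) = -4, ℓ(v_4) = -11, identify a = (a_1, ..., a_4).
a = (-4, 3, -4, 3)

Write a = (a_1, ..., a_4) in the standard basis. For each basis vector v_i, ℓ(v_i) = <v_i, a> is a linear equation in the a_j's. Collect the n equations into a matrix system V a = ℓ, where row i of V is v_i (expressed in the standard basis). Since V is invertible (lower-triangular with 1s on the diagonal, up to permutation), solve by back-substitution:
  V =
[[0, 1, 0, 0],
 [-1, -1, 0, 1],
 [1, 0, 0, 0],
 [1, -1, 1, 0]]
  V a = (3, 4, -4, -11)
Solving gives a = (-4, 3, -4, 3).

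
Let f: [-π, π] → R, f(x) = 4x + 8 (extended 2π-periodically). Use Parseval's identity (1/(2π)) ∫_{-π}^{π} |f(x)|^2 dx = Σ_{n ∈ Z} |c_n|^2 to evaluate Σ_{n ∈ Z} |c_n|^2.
Σ |c_n|^2 = 16π^2/3 + 64

Expand and integrate term by term over [-π, π]:
  ∫ (4x)^2 dx = 16·(2π^3/3); ∫ 2·4·(8)·x dx = 0 (odd integrand); ∫ 8^2 dx = 64·2π.
So (1/(2π)) ∫_{-π}^{π} (4x + 8)^2 dx = 16π^2/3 + 64 = 16π^2/3 + 64.
Parseval ⇒ Σ |c_n|^2 = 16π^2/3 + 64.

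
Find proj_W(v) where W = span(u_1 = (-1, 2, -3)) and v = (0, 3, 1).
proj_W(v) = (-3/14, 3/7, -9/14)

Set up U = [u_1 | ... | u_1] ∈ R^(3×1). The projector onto W = col(U) is P = U (U^T U)^(-1) U^T.
Compute U^T U =
  [14],
and U^T v = (3).
Solve U^T U · c = U^T v for the coefficients: c = (3/14). The projection is proj_W(v) = U c.
Check: (v - proj_W(v)) · u_1 = 0  (should be 0).
Result: proj_W(v) = (-3/14, 3/7, -9/14).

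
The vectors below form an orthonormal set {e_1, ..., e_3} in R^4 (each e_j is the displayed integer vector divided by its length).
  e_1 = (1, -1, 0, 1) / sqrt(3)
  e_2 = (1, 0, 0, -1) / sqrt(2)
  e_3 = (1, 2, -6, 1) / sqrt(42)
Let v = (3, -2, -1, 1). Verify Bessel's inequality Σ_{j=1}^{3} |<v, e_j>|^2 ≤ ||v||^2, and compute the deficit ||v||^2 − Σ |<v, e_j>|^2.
Σ |<v, e_j>|^2 = 104/7; ||v||^2 = 15; deficit = 1/7

Write each e_j = u_j / sqrt(<u_j, u_j>) where u_j is the displayed integer vector. Then <v, e_j> = <v, u_j> / sqrt(<u_j, u_j>), so |<v, e_j>|^2 = <v, u_j>^2 / <u_j, u_j>.
Coefficients: <v, e_1> = 6/sqrt(3), <v, e_2> = 2/sqrt(2), <v, e_3> = 6/sqrt(42).
Square and sum: Σ |<v, e_j>|^2 = 104/7.
Compute ||v||^2 = v·v = 15.
Deficit = 15 − 104/7 = 1/7 ≥ 0, confirming Bessel's inequality. (The deficit equals ||v − Σ <v,e_j> e_j||^2, the squared distance from v to span{e_j}.)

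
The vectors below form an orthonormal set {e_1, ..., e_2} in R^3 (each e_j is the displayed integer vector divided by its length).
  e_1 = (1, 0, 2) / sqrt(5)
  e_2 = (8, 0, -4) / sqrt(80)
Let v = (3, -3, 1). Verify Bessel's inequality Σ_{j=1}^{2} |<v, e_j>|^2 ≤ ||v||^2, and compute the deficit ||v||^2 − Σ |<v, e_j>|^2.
Σ |<v, e_j>|^2 = 10; ||v||^2 = 19; deficit = 9

Write each e_j = u_j / sqrt(<u_j, u_j>) where u_j is the displayed integer vector. Then <v, e_j> = <v, u_j> / sqrt(<u_j, u_j>), so |<v, e_j>|^2 = <v, u_j>^2 / <u_j, u_j>.
Coefficients: <v, e_1> = 5/sqrt(5), <v, e_2> = 20/sqrt(80).
Square and sum: Σ |<v, e_j>|^2 = 10.
Compute ||v||^2 = v·v = 19.
Deficit = 19 − 10 = 9 ≥ 0, confirming Bessel's inequality. (The deficit equals ||v − Σ <v,e_j> e_j||^2, the squared distance from v to span{e_j}.)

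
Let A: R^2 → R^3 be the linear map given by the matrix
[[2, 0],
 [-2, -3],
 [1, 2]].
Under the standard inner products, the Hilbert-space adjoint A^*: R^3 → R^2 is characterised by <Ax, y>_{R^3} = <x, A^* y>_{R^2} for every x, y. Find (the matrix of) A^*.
A^* = A^T =
[[2, -2, 1],
 [0, -3, 2]]

For real matrices with standard dot products, the defining identity <Ax, y> = <x, A^* y> gives (Ax)^T y = x^T (A^*) y, i.e. x^T A^T y = x^T (A^*) y. Since this holds for all x, y, we must have A^* = A^T. Therefore
A^* =
[[2, -2, 1],
 [0, -3, 2]].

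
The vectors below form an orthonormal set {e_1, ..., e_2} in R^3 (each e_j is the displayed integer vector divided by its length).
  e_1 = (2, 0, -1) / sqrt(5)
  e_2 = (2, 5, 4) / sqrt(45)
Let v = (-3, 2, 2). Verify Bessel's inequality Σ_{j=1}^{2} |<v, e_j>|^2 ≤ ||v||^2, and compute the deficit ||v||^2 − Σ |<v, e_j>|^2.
Σ |<v, e_j>|^2 = 16; ||v||^2 = 17; deficit = 1

Write each e_j = u_j / sqrt(<u_j, u_j>) where u_j is the displayed integer vector. Then <v, e_j> = <v, u_j> / sqrt(<u_j, u_j>), so |<v, e_j>|^2 = <v, u_j>^2 / <u_j, u_j>.
Coefficients: <v, e_1> = -8/sqrt(5), <v, e_2> = 12/sqrt(45).
Square and sum: Σ |<v, e_j>|^2 = 16.
Compute ||v||^2 = v·v = 17.
Deficit = 17 − 16 = 1 ≥ 0, confirming Bessel's inequality. (The deficit equals ||v − Σ <v,e_j> e_j||^2, the squared distance from v to span{e_j}.)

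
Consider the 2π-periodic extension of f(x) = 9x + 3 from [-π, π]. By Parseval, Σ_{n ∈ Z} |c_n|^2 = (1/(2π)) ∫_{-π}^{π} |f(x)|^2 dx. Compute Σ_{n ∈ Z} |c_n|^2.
Σ |c_n|^2 = 27π^2 + 9

Expand and integrate term by term over [-π, π]:
  ∫ (9x)^2 dx = 81·(2π^3/3); ∫ 2·9·(3)·x dx = 0 (odd integrand); ∫ 3^2 dx = 9·2π.
So (1/(2π)) ∫_{-π}^{π} (9x + 3)^2 dx = 81π^2/3 + 9 = 27π^2 + 9.
Parseval ⇒ Σ |c_n|^2 = 27π^2 + 9.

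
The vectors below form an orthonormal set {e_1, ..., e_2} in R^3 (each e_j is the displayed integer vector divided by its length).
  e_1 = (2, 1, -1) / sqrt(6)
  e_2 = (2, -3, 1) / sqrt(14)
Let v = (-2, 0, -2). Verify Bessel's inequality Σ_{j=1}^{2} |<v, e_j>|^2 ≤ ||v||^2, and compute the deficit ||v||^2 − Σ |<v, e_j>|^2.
Σ |<v, e_j>|^2 = 68/21; ||v||^2 = 8; deficit = 100/21

Write each e_j = u_j / sqrt(<u_j, u_j>) where u_j is the displayed integer vector. Then <v, e_j> = <v, u_j> / sqrt(<u_j, u_j>), so |<v, e_j>|^2 = <v, u_j>^2 / <u_j, u_j>.
Coefficients: <v, e_1> = -2/sqrt(6), <v, e_2> = -6/sqrt(14).
Square and sum: Σ |<v, e_j>|^2 = 68/21.
Compute ||v||^2 = v·v = 8.
Deficit = 8 − 68/21 = 100/21 ≥ 0, confirming Bessel's inequality. (The deficit equals ||v − Σ <v,e_j> e_j||^2, the squared distance from v to span{e_j}.)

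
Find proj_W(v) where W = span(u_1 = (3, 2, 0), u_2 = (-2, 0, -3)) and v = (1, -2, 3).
proj_W(v) = (61/133, -158/133, 447/133)

Set up U = [u_1 | ... | u_2] ∈ R^(3×2). The projector onto W = col(U) is P = U (U^T U)^(-1) U^T.
Compute U^T U =
  [13, -6]
  [-6, 13],
and U^T v = (-1, -11).
Solve U^T U · c = U^T v for the coefficients: c = (-79/133, -149/133). The projection is proj_W(v) = U c.
Check: (v - proj_W(v)) · u_1 = 0  (should be 0).
Check: (v - proj_W(v)) · u_2 = 0  (should be 0).
Result: proj_W(v) = (61/133, -158/133, 447/133).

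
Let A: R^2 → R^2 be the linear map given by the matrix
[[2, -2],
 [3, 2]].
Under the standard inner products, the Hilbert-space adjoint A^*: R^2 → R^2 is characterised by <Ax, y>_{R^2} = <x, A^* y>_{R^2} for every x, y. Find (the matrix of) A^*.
A^* = A^T =
[[2, 3],
 [-2, 2]]

For real matrices with standard dot products, the defining identity <Ax, y> = <x, A^* y> gives (Ax)^T y = x^T (A^*) y, i.e. x^T A^T y = x^T (A^*) y. Since this holds for all x, y, we must have A^* = A^T. Therefore
A^* =
[[2, 3],
 [-2, 2]].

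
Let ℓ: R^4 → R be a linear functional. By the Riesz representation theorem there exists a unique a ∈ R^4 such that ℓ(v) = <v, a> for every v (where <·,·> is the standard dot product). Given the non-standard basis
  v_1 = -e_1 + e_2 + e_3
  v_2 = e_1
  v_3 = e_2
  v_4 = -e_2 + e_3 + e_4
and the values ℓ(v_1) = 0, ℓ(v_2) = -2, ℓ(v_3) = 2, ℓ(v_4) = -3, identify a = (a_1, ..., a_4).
a = (-2, 2, -4, 3)

Write a = (a_1, ..., a_4) in the standard basis. For each basis vector v_i, ℓ(v_i) = <v_i, a> is a linear equation in the a_j's. Collect the n equations into a matrix system V a = ℓ, where row i of V is v_i (expressed in the standard basis). Since V is invertible (lower-triangular with 1s on the diagonal, up to permutation), solve by back-substitution:
  V =
[[-1, 1, 1, 0],
 [1, 0, 0, 0],
 [0, 1, 0, 0],
 [0, -1, 1, 1]]
  V a = (0, -2, 2, -3)
Solving gives a = (-2, 2, -4, 3).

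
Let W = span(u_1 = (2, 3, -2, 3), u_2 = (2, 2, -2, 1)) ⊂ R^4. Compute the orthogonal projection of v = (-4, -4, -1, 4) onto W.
proj_W(v) = (-132/49, -40/49, 132/49, 118/49)

Set up U = [u_1 | ... | u_2] ∈ R^(4×2). The projector onto W = col(U) is P = U (U^T U)^(-1) U^T.
Compute U^T U =
  [26, 17]
  [17, 13],
and U^T v = (-6, -10).
Solve U^T U · c = U^T v for the coefficients: c = (92/49, -158/49). The projection is proj_W(v) = U c.
Check: (v - proj_W(v)) · u_1 = 0  (should be 0).
Check: (v - proj_W(v)) · u_2 = 0  (should be 0).
Result: proj_W(v) = (-132/49, -40/49, 132/49, 118/49).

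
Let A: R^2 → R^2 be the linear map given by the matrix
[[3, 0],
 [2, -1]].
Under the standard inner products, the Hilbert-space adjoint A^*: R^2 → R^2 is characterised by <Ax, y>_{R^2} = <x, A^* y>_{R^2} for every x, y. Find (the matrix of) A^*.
A^* = A^T =
[[3, 2],
 [0, -1]]

For real matrices with standard dot products, the defining identity <Ax, y> = <x, A^* y> gives (Ax)^T y = x^T (A^*) y, i.e. x^T A^T y = x^T (A^*) y. Since this holds for all x, y, we must have A^* = A^T. Therefore
A^* =
[[3, 2],
 [0, -1]].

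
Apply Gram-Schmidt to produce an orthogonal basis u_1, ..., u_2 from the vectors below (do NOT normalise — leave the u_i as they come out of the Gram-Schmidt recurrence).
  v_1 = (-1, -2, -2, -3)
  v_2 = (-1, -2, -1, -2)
Orthogonal basis:
  u_1 = (-1, -2, -2, -3)
  u_2 = (-5/18, -5/9, 4/9, 1/6)

Apply the Gram-Schmidt recurrence
  u_1 = v_1
  u_i = v_i − Σ_{j<i} ((v_i · u_j) / (u_j · u_j)) · u_j.

Step by step this gives:
  u_1 = (-1, -2, -2, -3)
  u_2 = (-5/18, -5/9, 4/9, 1/6)

Orthogonality check:
  u_2 · u_1 = 0 (should be 0)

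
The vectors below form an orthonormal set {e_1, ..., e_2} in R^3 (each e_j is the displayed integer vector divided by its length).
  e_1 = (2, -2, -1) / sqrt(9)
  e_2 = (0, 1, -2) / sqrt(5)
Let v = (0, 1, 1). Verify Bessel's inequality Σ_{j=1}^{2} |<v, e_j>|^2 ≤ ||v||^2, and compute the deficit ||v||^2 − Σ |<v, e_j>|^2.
Σ |<v, e_j>|^2 = 6/5; ||v||^2 = 2; deficit = 4/5

Write each e_j = u_j / sqrt(<u_j, u_j>) where u_j is the displayed integer vector. Then <v, e_j> = <v, u_j> / sqrt(<u_j, u_j>), so |<v, e_j>|^2 = <v, u_j>^2 / <u_j, u_j>.
Coefficients: <v, e_1> = -3/sqrt(9), <v, e_2> = -1/sqrt(5).
Square and sum: Σ |<v, e_j>|^2 = 6/5.
Compute ||v||^2 = v·v = 2.
Deficit = 2 − 6/5 = 4/5 ≥ 0, confirming Bessel's inequality. (The deficit equals ||v − Σ <v,e_j> e_j||^2, the squared distance from v to span{e_j}.)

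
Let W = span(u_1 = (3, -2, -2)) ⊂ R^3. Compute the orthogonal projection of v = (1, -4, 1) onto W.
proj_W(v) = (27/17, -18/17, -18/17)

Set up U = [u_1 | ... | u_1] ∈ R^(3×1). The projector onto W = col(U) is P = U (U^T U)^(-1) U^T.
Compute U^T U =
  [17],
and U^T v = (9).
Solve U^T U · c = U^T v for the coefficients: c = (9/17). The projection is proj_W(v) = U c.
Check: (v - proj_W(v)) · u_1 = 0  (should be 0).
Result: proj_W(v) = (27/17, -18/17, -18/17).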